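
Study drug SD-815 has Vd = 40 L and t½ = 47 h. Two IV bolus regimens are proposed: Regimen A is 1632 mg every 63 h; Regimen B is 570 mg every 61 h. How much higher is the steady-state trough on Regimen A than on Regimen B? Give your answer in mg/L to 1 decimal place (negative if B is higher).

16.9 mg/L

Regimen A: f = (1/2)^(63/47) ≈ 0.3949; Cmin,ss = (1632/40)·f/(1−f) ≈ 26.627 mg/L.
Regimen B: f = (1/2)^(61/47) ≈ 0.4067; Cmin,ss = (570/40)·f/(1−f) ≈ 9.768 mg/L.
Difference ≈ 26.627 − 9.768 ≈ 16.859 mg/L.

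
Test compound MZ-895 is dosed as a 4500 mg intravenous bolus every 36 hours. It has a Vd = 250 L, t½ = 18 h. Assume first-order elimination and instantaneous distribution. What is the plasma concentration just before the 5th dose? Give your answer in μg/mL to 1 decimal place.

6.0 μg/mL

f = (1/2)^(τ/t½) = (1/2)^(36/18) ≈ 0.2500.
C₀ = D/Vd = 4500/250 ≈ 18.000 μg/mL.
Before the 5th dose, 4 doses have been given. Superposition: Cmin = C₀·(f + f² + … + f^4).
≈ 18.000 × (0.2500 + 0.0625 + 0.0156 + 0.0039) ≈ 18.000 × 0.3320 ≈ 5.976 μg/mL.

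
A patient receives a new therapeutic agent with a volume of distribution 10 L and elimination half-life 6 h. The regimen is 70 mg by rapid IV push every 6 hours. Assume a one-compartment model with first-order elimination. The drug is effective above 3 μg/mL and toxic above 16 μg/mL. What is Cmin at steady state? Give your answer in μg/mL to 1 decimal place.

τ = 6 h = 1 half-life, so f = (1/2)^1 = 0.5.
At steady state, R = 1/(1 − 0.5) = 2/1.
Single-dose peak C₀ = D/Vd = 70/10 = 7 μg/mL.
Steady-state peak Cmax,ss = C₀·R = 7 × 2/1 ≈ 14.000 μg/mL.
Steady-state trough Cmin,ss = Cmax,ss·f ≈ 14.000 × 0.5 ≈ 7.000 μg/mL.
Trough 7.0 μg/mL vs MEC 3 μg/mL: adequate.

7.0 μg/mL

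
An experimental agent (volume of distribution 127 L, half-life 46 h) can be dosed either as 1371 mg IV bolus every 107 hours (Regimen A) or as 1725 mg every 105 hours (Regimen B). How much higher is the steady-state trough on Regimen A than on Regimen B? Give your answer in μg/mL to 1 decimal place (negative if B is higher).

-0.8 μg/mL

Regimen A: f = (1/2)^(107/46) ≈ 0.1994; Cmin,ss = (1371/127)·f/(1−f) ≈ 2.689 μg/mL.
Regimen B: f = (1/2)^(105/46) ≈ 0.2055; Cmin,ss = (1725/127)·f/(1−f) ≈ 3.513 μg/mL.
Difference ≈ 2.689 − 3.513 ≈ -0.824 μg/mL.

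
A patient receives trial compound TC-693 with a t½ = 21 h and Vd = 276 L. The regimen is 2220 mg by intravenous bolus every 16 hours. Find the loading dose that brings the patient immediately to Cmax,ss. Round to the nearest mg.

5411 mg

f = (1/2)^(16/21) ≈ 0.589717; accumulation ratio R = 1/(1−f) ≈ 2.43734.
Loading dose to hit Cmax,ss on first dose: D_load = D_maint·R ≈ 2220 × 2.43734 ≈ 5410.89 mg.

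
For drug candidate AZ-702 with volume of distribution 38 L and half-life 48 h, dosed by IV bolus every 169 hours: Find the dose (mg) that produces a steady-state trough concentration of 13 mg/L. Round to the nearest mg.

τ/t½ = 169/48 ≈ 3.5208, so f = (1/2)^(169/48) ≈ 0.087121.
Cmin,ss = (D/Vd)·f/(1−f), so D = Cmin,ss·Vd·(1−f)/f.
D = 13 × 38 × (1−f)/f ≈ 13 × 38 × 10.47829 ≈ 5176.28 mg.

5176 mg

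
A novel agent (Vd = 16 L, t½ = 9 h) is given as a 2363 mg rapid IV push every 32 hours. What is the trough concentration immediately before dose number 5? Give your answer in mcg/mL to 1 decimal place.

13.7 mcg/mL

f = (1/2)^(τ/t½) = (1/2)^(32/9) ≈ 0.0850.
C₀ = D/Vd = 2363/16 ≈ 147.688 mcg/mL.
Before the 5th dose, 4 doses have been given. Superposition: Cmin = C₀·(f + f² + … + f^4).
≈ 147.688 × (0.0850 + 0.0072 + 0.0006 + 0.0001) ≈ 147.688 × 0.0929 ≈ 13.720 mcg/mL.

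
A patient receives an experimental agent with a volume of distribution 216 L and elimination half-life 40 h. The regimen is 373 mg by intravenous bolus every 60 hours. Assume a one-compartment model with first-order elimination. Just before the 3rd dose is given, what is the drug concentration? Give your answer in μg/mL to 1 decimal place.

0.8 μg/mL

f = (1/2)^(τ/t½) = (1/2)^(60/40) ≈ 0.3536.
C₀ = D/Vd = 373/216 ≈ 1.727 μg/mL.
Before the 3rd dose, 2 doses have been given. Superposition: Cmin = C₀·(f + f²).
≈ 1.727 × (0.3536 + 0.1250) ≈ 1.727 × 0.4786 ≈ 0.827 μg/mL.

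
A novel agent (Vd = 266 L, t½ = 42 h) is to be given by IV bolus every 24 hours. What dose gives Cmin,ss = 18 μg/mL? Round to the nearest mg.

2327 mg

τ/t½ = 24/42 ≈ 0.57143, so f = (1/2)^(24/42) ≈ 0.672950.
Cmin,ss = (D/Vd)·f/(1−f), so D = Cmin,ss·Vd·(1−f)/f.
D = 18 × 266 × (1−f)/f ≈ 18 × 266 × 0.48599 ≈ 2326.92 mg.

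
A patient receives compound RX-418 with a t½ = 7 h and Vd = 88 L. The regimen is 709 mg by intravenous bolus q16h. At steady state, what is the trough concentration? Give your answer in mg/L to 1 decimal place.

Over one 16-h interval, 16/7 ≈ 2.2857 half-lives elapse, leaving f ≈ 0.2051 of each dose.
Accumulation ratio R = 1/(1 − f) ≈ 1/0.7949 ≈ 1.2580.
Single-dose peak C₀ = D/Vd = 709/88 ≈ 8.057 mg/L.
Steady-state peak Cmax,ss = C₀·R ≈ 8.057 × 1.2580 ≈ 10.136 mg/L.
One interval later, Cmin,ss = Cmax,ss·e^(−kτ) ≈ 10.136 × 0.2051 ≈ 2.079 mg/L.

2.1 mg/L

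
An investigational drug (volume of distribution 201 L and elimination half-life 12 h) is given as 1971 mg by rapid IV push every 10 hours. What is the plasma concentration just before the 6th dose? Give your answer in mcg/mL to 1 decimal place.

11.8 mcg/mL

f = (1/2)^(τ/t½) = (1/2)^(10/12) ≈ 0.5612.
C₀ = D/Vd = 1971/201 ≈ 9.806 mcg/mL.
Before the 6th dose, 5 doses have been given. Superposition: Cmin = C₀·(f + f² + … + f^5).
≈ 9.806 × (0.5612 + 0.3149 + 0.1767 + 0.0992 + 0.0557) ≈ 9.806 × 1.2077 ≈ 11.843 mcg/mL.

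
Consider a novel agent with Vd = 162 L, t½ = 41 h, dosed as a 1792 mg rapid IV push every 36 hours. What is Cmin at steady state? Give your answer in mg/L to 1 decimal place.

k = ln2/t½ = ln2/41 ≈ 0.016906 h⁻¹; fraction remaining f = e^(−kτ) = e^(−0.016906×36) ≈ 0.5441.
Accumulation ratio R = 1/(1 − f) ≈ 1/0.4559 ≈ 2.1935.
Each bolus raises the concentration by D/Vd = 1792/162 ≈ 11.062 mg/L.
Steady-state peak Cmax,ss = C₀·R ≈ 11.062 × 2.1935 ≈ 24.264 mg/L.
Steady-state trough Cmin,ss = Cmax,ss·f ≈ 24.264 × 0.5441 ≈ 13.202 mg/L.

13.2 mg/L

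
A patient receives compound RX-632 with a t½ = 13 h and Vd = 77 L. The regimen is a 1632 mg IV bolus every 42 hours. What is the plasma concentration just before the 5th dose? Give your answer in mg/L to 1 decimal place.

f = (1/2)^(τ/t½) = (1/2)^(42/13) ≈ 0.1065.
C₀ = D/Vd = 1632/77 ≈ 21.195 mg/L.
Before the 5th dose, 4 doses have been given. Superposition: Cmin = C₀·(f + f² + … + f^4).
≈ 21.195 × (0.1065 + 0.0113 + 0.0012 + 0.0001) ≈ 21.195 × 0.1191 ≈ 2.524 mg/L.

2.5 mg/L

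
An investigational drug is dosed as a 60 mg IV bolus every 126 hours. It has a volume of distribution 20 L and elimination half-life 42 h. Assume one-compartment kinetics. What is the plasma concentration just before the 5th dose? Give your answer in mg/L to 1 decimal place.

f = (1/2)^(τ/t½) = (1/2)^(126/42) ≈ 0.1250.
C₀ = D/Vd = 60/20 ≈ 3.000 mg/L.
Before the 5th dose, 4 doses have been given. Superposition: Cmin = C₀·(f + f² + … + f^4).
≈ 3.000 × (0.1250 + 0.0156 + 0.0020 + 0.0002) ≈ 3.000 × 0.1428 ≈ 0.428 mg/L.

0.4 mg/L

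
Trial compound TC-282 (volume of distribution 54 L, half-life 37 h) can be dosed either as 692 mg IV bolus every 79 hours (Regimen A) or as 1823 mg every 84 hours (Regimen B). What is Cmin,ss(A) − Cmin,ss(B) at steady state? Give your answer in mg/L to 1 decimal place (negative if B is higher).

-5.1 mg/L

Regimen A: f = (1/2)^(79/37) ≈ 0.2276; Cmin,ss = (692/54)·f/(1−f) ≈ 3.776 mg/L.
Regimen B: f = (1/2)^(84/37) ≈ 0.2073; Cmin,ss = (1823/54)·f/(1−f) ≈ 8.828 mg/L.
Difference ≈ 3.776 − 8.828 ≈ -5.052 mg/L.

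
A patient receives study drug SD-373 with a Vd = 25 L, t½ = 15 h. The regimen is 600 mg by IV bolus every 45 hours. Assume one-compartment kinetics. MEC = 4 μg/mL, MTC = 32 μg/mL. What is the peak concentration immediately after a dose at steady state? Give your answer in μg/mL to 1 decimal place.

27.4 μg/mL

τ = 45 h = 3 half-lives, so f = (1/2)^3 = 0.125.
At steady state, R = 1/(1 − 0.125) = 8/7.
Single-dose peak C₀ = D/Vd = 600/25 = 24 μg/mL.
Steady-state peak Cmax,ss = C₀·R = 24 × 8/7 ≈ 27.429 μg/mL.
Peak 27.4 μg/mL vs MTC 32 μg/mL: below toxic threshold.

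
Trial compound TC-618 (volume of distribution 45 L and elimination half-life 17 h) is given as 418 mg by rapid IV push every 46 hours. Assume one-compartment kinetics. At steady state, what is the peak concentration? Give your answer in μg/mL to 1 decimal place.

11.0 μg/mL

Over one 46-h interval, 46/17 ≈ 2.7059 half-lives elapse, leaving f ≈ 0.1533 of each dose.
Accumulation ratio R = 1/(1 − f) ≈ 1/0.8467 ≈ 1.1811.
Each bolus raises the concentration by D/Vd = 418/45 ≈ 9.289 μg/mL.
Steady-state peak Cmax,ss = C₀·R ≈ 9.289 × 1.1811 ≈ 10.971 μg/mL.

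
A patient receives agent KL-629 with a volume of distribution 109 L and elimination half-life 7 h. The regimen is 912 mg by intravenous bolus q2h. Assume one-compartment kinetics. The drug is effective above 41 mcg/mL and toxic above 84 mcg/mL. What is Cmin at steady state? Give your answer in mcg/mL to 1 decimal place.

k = ln2/t½ = ln2/7 ≈ 0.099021 h⁻¹; fraction remaining f = e^(−kτ) = e^(−0.099021×2) ≈ 0.8203.
Accumulation ratio R = 1/(1 − f) ≈ 1/0.1797 ≈ 5.5648.
Each bolus raises the concentration by D/Vd = 912/109 ≈ 8.367 mcg/mL.
Steady-state peak Cmax,ss = C₀·R ≈ 8.367 × 5.5648 ≈ 46.561 mcg/mL.
Steady-state trough Cmin,ss = Cmax,ss·f ≈ 46.561 × 0.8203 ≈ 38.194 mcg/mL.
Trough 38.2 mcg/mL vs MEC 41 mcg/mL: subtherapeutic.

38.2 mcg/mL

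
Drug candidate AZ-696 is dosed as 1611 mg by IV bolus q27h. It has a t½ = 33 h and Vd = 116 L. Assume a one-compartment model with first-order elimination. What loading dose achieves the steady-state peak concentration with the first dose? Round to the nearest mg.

3722 mg

f = (1/2)^(27/33) ≈ 0.567156; accumulation ratio R = 1/(1−f) ≈ 2.31030.
Loading dose to hit Cmax,ss on first dose: D_load = D_maint·R ≈ 1611 × 2.31030 ≈ 3721.89 mg.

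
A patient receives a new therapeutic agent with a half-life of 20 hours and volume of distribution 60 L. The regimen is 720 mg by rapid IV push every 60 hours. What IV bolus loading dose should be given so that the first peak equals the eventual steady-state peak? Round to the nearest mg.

f = (1/2)^(60/20) ≈ 0.125000; accumulation ratio R = 1/(1−f) ≈ 1.14286.
Loading dose to hit Cmax,ss on first dose: D_load = D_maint·R ≈ 720 × 1.14286 ≈ 822.86 mg.

823 mg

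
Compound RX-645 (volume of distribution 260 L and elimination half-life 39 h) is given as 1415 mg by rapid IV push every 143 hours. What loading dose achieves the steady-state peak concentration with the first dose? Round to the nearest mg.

1536 mg

f = (1/2)^(143/39) ≈ 0.078745; accumulation ratio R = 1/(1−f) ≈ 1.08548.
Loading dose to hit Cmax,ss on first dose: D_load = D_maint·R ≈ 1415 × 1.08548 ≈ 1535.95 mg.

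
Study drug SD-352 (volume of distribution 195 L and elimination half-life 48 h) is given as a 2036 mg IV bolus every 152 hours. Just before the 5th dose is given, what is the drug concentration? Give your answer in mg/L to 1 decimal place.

f = (1/2)^(τ/t½) = (1/2)^(152/48) ≈ 0.1114.
C₀ = D/Vd = 2036/195 ≈ 10.441 mg/L.
Before the 5th dose, 4 doses have been given. Superposition: Cmin = C₀·(f + f² + … + f^4).
≈ 10.441 × (0.1114 + 0.0124 + 0.0014 + 0.0002) ≈ 10.441 × 0.1254 ≈ 1.309 mg/L.

1.3 mg/L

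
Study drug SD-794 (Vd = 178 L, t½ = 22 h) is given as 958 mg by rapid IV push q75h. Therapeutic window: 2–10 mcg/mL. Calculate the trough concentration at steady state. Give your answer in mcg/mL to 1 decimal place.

Over one 75-h interval, 75/22 ≈ 3.4091 half-lives elapse, leaving f ≈ 0.0941 of each dose.
Each bolus raises the concentration by D/Vd = 958/178 ≈ 5.382 mcg/mL.
Steady-state trough Cmin,ss = C₀·f/(1−f) ≈ 5.382 × 0.0941/0.9059 ≈ 0.559 mcg/mL.
Trough 0.6 mcg/mL vs MEC 2 mcg/mL: subtherapeutic.

0.6 mcg/mL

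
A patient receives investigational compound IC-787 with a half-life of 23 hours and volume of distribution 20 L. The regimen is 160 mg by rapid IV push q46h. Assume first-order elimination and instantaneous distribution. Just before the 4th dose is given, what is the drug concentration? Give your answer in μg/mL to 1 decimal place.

f = (1/2)^(τ/t½) = (1/2)^(46/23) ≈ 0.2500.
C₀ = D/Vd = 160/20 ≈ 8.000 μg/mL.
Before the 4th dose, 3 doses have been given. Superposition: Cmin = C₀·(f + f² + … + f^3).
≈ 8.000 × (0.2500 + 0.0625 + 0.0156) ≈ 8.000 × 0.3281 ≈ 2.625 μg/mL.

2.6 μg/mL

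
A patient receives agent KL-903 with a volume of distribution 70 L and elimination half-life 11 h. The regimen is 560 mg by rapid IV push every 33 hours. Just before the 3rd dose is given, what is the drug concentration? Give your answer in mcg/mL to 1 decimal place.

1.1 mcg/mL

f = (1/2)^(τ/t½) = (1/2)^(33/11) ≈ 0.1250.
C₀ = D/Vd = 560/70 ≈ 8.000 mcg/mL.
Before the 3rd dose, 2 doses have been given. Superposition: Cmin = C₀·(f + f²).
≈ 8.000 × (0.1250 + 0.0156) ≈ 8.000 × 0.1406 ≈ 1.125 mcg/mL.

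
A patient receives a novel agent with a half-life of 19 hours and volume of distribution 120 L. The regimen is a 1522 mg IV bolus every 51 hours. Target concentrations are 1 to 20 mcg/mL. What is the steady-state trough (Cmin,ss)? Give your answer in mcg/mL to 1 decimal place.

Over one 51-h interval, 51/19 ≈ 2.6842 half-lives elapse, leaving f ≈ 0.1556 of each dose.
At steady state, accumulation factor R = 1/(1 − e^(−kτ)) ≈ 1.1843.
Each bolus raises the concentration by D/Vd = 1522/120 ≈ 12.683 mcg/mL.
Steady-state peak Cmax,ss = C₀·R ≈ 12.683 × 1.1843 ≈ 15.020 mcg/mL.
Steady-state trough Cmin,ss = Cmax,ss·f ≈ 15.020 × 0.1556 ≈ 2.337 mcg/mL.
Trough 2.3 mcg/mL vs MEC 1 mcg/mL: adequate.

2.3 mcg/mL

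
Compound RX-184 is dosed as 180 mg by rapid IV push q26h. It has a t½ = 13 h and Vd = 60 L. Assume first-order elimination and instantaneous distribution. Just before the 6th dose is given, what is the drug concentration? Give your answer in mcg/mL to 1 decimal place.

1.0 mcg/mL

f = (1/2)^(τ/t½) = (1/2)^(26/13) ≈ 0.2500.
C₀ = D/Vd = 180/60 ≈ 3.000 mcg/mL.
Before the 6th dose, 5 doses have been given. Superposition: Cmin = C₀·(f + f² + … + f^5).
≈ 3.000 × (0.2500 + 0.0625 + 0.0156 + 0.0039 + 0.0010) ≈ 3.000 × 0.3330 ≈ 0.999 mcg/mL.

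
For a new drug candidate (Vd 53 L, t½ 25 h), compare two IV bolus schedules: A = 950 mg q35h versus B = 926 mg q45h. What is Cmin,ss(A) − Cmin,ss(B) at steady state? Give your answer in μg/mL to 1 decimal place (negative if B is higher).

Regimen A: f = (1/2)^(35/25) ≈ 0.3789; Cmin,ss = (950/53)·f/(1−f) ≈ 10.935 μg/mL.
Regimen B: f = (1/2)^(45/25) ≈ 0.2872; Cmin,ss = (926/53)·f/(1−f) ≈ 7.040 μg/mL.
Difference ≈ 10.935 − 7.040 ≈ 3.895 μg/mL.

3.9 μg/mL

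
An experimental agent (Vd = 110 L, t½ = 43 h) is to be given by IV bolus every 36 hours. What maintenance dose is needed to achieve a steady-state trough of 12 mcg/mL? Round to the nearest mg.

τ/t½ = 36/43 ≈ 0.83721, so f = (1/2)^(36/43) ≈ 0.559725.
Cmin,ss = (D/Vd)·f/(1−f), so D = Cmin,ss·Vd·(1−f)/f.
D = 12 × 110 × (1−f)/f ≈ 12 × 110 × 0.78659 ≈ 1038.30 mg.

1038 mg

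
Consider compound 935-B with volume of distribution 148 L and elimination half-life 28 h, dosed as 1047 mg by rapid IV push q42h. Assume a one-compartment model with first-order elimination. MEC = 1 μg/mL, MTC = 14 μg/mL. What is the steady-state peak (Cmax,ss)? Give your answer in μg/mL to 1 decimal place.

τ/t½ = 42/28 ≈ 1.5, so fraction remaining f = (1/2)^(42/28) ≈ 0.3536.
At steady state, accumulation factor R = 1/(1 − e^(−kτ)) ≈ 1.5470.
Single-dose peak C₀ = D/Vd = 1047/148 ≈ 7.074 μg/mL.
Steady-state peak Cmax,ss = C₀·R ≈ 7.074 × 1.5470 ≈ 10.943 μg/mL.
Peak 10.9 μg/mL vs MTC 14 μg/mL: below toxic threshold.

10.9 μg/mL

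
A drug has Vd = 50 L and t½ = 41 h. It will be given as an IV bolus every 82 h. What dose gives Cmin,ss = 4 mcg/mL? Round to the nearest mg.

600 mg

τ/t½ = 82/41 ≈ 2, so f = (1/2)^(82/41) ≈ 0.250000.
Cmin,ss = (D/Vd)·f/(1−f), so D = Cmin,ss·Vd·(1−f)/f.
D = 4 × 50 × (1−f)/f ≈ 4 × 50 × 3.00000 ≈ 600.00 mg.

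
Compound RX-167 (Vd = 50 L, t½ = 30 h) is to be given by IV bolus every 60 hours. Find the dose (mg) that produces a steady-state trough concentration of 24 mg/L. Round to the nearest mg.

3600 mg

τ/t½ = 60/30 ≈ 2, so f = (1/2)^(60/30) ≈ 0.250000.
Cmin,ss = (D/Vd)·f/(1−f), so D = Cmin,ss·Vd·(1−f)/f.
D = 24 × 50 × (1−f)/f ≈ 24 × 50 × 3.00000 ≈ 3600.00 mg.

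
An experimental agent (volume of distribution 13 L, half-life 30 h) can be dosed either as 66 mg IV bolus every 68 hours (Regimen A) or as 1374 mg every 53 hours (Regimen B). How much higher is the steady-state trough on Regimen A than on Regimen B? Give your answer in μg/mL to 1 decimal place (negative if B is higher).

-42.7 μg/mL

Regimen A: f = (1/2)^(68/30) ≈ 0.2078; Cmin,ss = (66/13)·f/(1−f) ≈ 1.332 μg/mL.
Regimen B: f = (1/2)^(53/30) ≈ 0.2939; Cmin,ss = (1374/13)·f/(1−f) ≈ 43.992 μg/mL.
Difference ≈ 1.332 − 43.992 ≈ -42.660 μg/mL.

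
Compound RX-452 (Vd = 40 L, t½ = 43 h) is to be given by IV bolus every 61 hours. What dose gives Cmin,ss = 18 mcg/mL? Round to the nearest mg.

1205 mg

τ/t½ = 61/43 ≈ 1.4186, so f = (1/2)^(61/43) ≈ 0.374074.
Cmin,ss = (D/Vd)·f/(1−f), so D = Cmin,ss·Vd·(1−f)/f.
D = 18 × 40 × (1−f)/f ≈ 18 × 40 × 1.67327 ≈ 1204.75 mg.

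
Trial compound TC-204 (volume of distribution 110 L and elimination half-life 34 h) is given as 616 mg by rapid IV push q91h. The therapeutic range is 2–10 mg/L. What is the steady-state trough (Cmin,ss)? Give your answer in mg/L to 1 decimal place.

k = ln2/t½ = ln2/34 ≈ 0.020387 h⁻¹; fraction remaining f = e^(−kτ) = e^(−0.020387×91) ≈ 0.1564.
Accumulation ratio R = 1/(1 − f) ≈ 1/0.8436 ≈ 1.1854.
Single-dose peak C₀ = D/Vd = 616/110 ≈ 5.600 mg/L.
Cmax,ss = C₀/(1 − f) ≈ 5.600/0.8436 ≈ 6.638 mg/L.
Steady-state trough Cmin,ss = Cmax,ss·f ≈ 6.638 × 0.1564 ≈ 1.038 mg/L.
Trough 1.0 mg/L vs MEC 2 mg/L: subtherapeutic.

1.0 mg/L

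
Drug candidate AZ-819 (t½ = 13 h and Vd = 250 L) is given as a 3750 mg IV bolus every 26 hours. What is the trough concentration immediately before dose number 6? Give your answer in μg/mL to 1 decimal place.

f = (1/2)^(τ/t½) = (1/2)^(26/13) ≈ 0.2500.
C₀ = D/Vd = 3750/250 ≈ 15.000 μg/mL.
Before the 6th dose, 5 doses have been given. Superposition: Cmin = C₀·(f + f² + … + f^5).
≈ 15.000 × (0.2500 + 0.0625 + 0.0156 + 0.0039 + 0.0010) ≈ 15.000 × 0.3330 ≈ 4.995 μg/mL.

5.0 μg/mL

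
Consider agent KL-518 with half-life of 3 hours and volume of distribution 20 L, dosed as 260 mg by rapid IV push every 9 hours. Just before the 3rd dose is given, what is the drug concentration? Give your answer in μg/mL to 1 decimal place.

1.8 μg/mL

f = (1/2)^(τ/t½) = (1/2)^(9/3) ≈ 0.1250.
C₀ = D/Vd = 260/20 ≈ 13.000 μg/mL.
Before the 3rd dose, 2 doses have been given. Superposition: Cmin = C₀·(f + f²).
≈ 13.000 × (0.1250 + 0.0156) ≈ 13.000 × 0.1406 ≈ 1.828 μg/mL.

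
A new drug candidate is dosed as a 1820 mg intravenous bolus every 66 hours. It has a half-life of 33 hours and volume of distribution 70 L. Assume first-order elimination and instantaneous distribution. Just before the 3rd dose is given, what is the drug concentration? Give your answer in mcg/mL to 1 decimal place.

8.1 mcg/mL

f = (1/2)^(τ/t½) = (1/2)^(66/33) ≈ 0.2500.
C₀ = D/Vd = 1820/70 ≈ 26.000 mcg/mL.
Before the 3rd dose, 2 doses have been given. Superposition: Cmin = C₀·(f + f²).
≈ 26.000 × (0.2500 + 0.0625) ≈ 26.000 × 0.3125 ≈ 8.125 mcg/mL.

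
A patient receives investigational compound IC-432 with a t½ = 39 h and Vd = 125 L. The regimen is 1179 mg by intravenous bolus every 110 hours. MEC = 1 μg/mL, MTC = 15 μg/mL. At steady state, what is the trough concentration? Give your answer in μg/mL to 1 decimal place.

1.6 μg/mL

k = ln2/t½ = ln2/39 ≈ 0.017773 h⁻¹; fraction remaining f = e^(−kτ) = e^(−0.017773×110) ≈ 0.1416.
Accumulation ratio R = 1/(1 − f) ≈ 1/0.8584 ≈ 1.1650.
Each bolus raises the concentration by D/Vd = 1179/125 ≈ 9.432 μg/mL.
Steady-state peak Cmax,ss = C₀·R ≈ 9.432 × 1.1650 ≈ 10.988 μg/mL.
One interval later, Cmin,ss = Cmax,ss·e^(−kτ) ≈ 10.988 × 0.1416 ≈ 1.556 μg/mL.
Trough 1.6 μg/mL vs MEC 1 μg/mL: adequate.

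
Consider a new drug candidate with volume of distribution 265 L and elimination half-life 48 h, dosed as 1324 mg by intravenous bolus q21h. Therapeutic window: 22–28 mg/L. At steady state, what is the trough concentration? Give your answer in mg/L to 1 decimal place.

k = ln2/t½ = ln2/48 ≈ 0.014441 h⁻¹; fraction remaining f = e^(−kτ) = e^(−0.014441×21) ≈ 0.7384.
Single-dose peak C₀ = D/Vd = 1324/265 ≈ 4.996 mg/L.
Steady-state trough Cmin,ss = C₀·f/(1−f) ≈ 4.996 × 0.7384/0.2616 ≈ 14.102 mg/L.
Trough 14.1 mg/L vs MEC 22 mg/L: subtherapeutic.

14.1 mg/L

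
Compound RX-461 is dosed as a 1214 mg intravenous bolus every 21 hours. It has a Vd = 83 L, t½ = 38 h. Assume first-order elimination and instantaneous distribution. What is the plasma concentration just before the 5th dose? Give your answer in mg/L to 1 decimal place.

24.6 mg/L

f = (1/2)^(τ/t½) = (1/2)^(21/38) ≈ 0.6818.
C₀ = D/Vd = 1214/83 ≈ 14.627 mg/L.
Before the 5th dose, 4 doses have been given. Superposition: Cmin = C₀·(f + f² + … + f^4).
≈ 14.627 × (0.6818 + 0.4649 + 0.3169 + 0.2161) ≈ 14.627 × 1.6797 ≈ 24.569 mg/L.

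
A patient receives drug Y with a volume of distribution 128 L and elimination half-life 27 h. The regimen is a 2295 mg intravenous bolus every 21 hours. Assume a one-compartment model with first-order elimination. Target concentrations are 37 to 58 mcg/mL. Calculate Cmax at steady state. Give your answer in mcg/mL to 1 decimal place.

43.0 mcg/mL

k = ln2/t½ = ln2/27 ≈ 0.025672 h⁻¹; fraction remaining f = e^(−kτ) = e^(−0.025672×21) ≈ 0.5833.
At steady state, accumulation factor R = 1/(1 − e^(−kτ)) ≈ 2.3998.
Each bolus raises the concentration by D/Vd = 2295/128 ≈ 17.930 mcg/mL.
Cmax,ss = C₀/(1 − f) ≈ 17.930/0.4167 ≈ 43.029 mcg/mL.
Peak 43.0 mcg/mL vs MTC 58 mcg/mL: below toxic threshold.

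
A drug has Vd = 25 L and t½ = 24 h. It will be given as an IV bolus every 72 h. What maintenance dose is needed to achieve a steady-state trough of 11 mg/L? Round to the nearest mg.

τ/t½ = 72/24 ≈ 3, so f = (1/2)^(72/24) ≈ 0.125000.
Cmin,ss = (D/Vd)·f/(1−f), so D = Cmin,ss·Vd·(1−f)/f.
D = 11 × 25 × (1−f)/f ≈ 11 × 25 × 7.00000 ≈ 1925.00 mg.

1925 mg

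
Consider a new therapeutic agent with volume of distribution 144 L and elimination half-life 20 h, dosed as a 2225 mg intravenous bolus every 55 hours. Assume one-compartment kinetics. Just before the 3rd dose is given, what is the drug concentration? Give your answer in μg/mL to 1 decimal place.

2.6 μg/mL

f = (1/2)^(τ/t½) = (1/2)^(55/20) ≈ 0.1487.
C₀ = D/Vd = 2225/144 ≈ 15.451 μg/mL.
Before the 3rd dose, 2 doses have been given. Superposition: Cmin = C₀·(f + f²).
≈ 15.451 × (0.1487 + 0.0221) ≈ 15.451 × 0.1708 ≈ 2.639 μg/mL.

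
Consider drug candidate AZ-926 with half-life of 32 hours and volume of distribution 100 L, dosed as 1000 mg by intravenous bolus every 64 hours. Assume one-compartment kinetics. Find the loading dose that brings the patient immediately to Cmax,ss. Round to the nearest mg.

f = (1/2)^(64/32) ≈ 0.250000; accumulation ratio R = 1/(1−f) ≈ 1.33333.
Loading dose to hit Cmax,ss on first dose: D_load = D_maint·R ≈ 1000 × 1.33333 ≈ 1333.33 mg.

1333 mg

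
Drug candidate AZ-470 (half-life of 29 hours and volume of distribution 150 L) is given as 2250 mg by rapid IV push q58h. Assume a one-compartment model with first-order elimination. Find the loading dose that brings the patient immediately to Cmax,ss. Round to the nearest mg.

3000 mg

f = (1/2)^(58/29) ≈ 0.250000; accumulation ratio R = 1/(1−f) ≈ 1.33333.
Loading dose to hit Cmax,ss on first dose: D_load = D_maint·R ≈ 2250 × 1.33333 ≈ 2999.99 mg.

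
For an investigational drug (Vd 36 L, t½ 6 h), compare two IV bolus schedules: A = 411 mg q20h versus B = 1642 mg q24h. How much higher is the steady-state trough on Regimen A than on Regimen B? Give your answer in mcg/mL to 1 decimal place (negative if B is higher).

-1.8 mcg/mL

Regimen A: f = (1/2)^(20/6) ≈ 0.0992; Cmin,ss = (411/36)·f/(1−f) ≈ 1.257 mcg/mL.
Regimen B: f = (1/2)^(24/6) ≈ 0.0625; Cmin,ss = (1642/36)·f/(1−f) ≈ 3.041 mcg/mL.
Difference ≈ 1.257 − 3.041 ≈ -1.784 mcg/mL.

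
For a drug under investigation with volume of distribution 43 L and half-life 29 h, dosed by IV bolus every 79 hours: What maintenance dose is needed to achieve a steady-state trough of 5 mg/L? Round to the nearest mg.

1206 mg

τ/t½ = 79/29 ≈ 2.7241, so f = (1/2)^(79/29) ≈ 0.151340.
Cmin,ss = (D/Vd)·f/(1−f), so D = Cmin,ss·Vd·(1−f)/f.
D = 5 × 43 × (1−f)/f ≈ 5 × 43 × 5.60764 ≈ 1205.64 mg.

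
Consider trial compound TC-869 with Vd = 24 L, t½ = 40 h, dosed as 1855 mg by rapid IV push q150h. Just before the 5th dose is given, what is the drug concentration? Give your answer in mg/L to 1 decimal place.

f = (1/2)^(τ/t½) = (1/2)^(150/40) ≈ 0.0743.
C₀ = D/Vd = 1855/24 ≈ 77.292 mg/L.
Before the 5th dose, 4 doses have been given. Superposition: Cmin = C₀·(f + f² + … + f^4).
≈ 77.292 × (0.0743 + 0.0055 + 0.0004 + 0.0000) ≈ 77.292 × 0.0802 ≈ 6.199 mg/L.

6.2 mg/L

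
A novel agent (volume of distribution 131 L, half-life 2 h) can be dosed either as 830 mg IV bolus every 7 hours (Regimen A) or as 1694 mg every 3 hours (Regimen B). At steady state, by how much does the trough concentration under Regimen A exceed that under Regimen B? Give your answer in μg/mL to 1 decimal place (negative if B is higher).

-6.5 μg/mL

Regimen A: f = (1/2)^(7/2) ≈ 0.0884; Cmin,ss = (830/131)·f/(1−f) ≈ 0.614 μg/mL.
Regimen B: f = (1/2)^(3/2) ≈ 0.3536; Cmin,ss = (1694/131)·f/(1−f) ≈ 7.074 μg/mL.
Difference ≈ 0.614 − 7.074 ≈ -6.460 μg/mL.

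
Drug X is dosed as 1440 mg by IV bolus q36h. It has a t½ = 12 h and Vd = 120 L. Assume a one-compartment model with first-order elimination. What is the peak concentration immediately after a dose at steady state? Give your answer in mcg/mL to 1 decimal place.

13.7 mcg/mL

The dosing interval is 3 half-lives, so f = 2^(−3) = 0.125.
At steady state, R = 1/(1 − 0.125) = 8/7.
Single-dose peak C₀ = D/Vd = 1440/120 = 12 mcg/mL.
Steady-state peak Cmax,ss = C₀·R = 12 × 8/7 ≈ 13.714 mcg/mL.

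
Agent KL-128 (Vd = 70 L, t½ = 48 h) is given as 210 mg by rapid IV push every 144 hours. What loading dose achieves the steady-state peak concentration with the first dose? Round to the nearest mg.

f = (1/2)^(144/48) ≈ 0.125000; accumulation ratio R = 1/(1−f) ≈ 1.14286.
Loading dose to hit Cmax,ss on first dose: D_load = D_maint·R ≈ 210 × 1.14286 ≈ 240.00 mg.

240 mg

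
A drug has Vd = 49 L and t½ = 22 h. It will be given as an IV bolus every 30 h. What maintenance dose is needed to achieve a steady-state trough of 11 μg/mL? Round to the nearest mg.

848 mg

τ/t½ = 30/22 ≈ 1.3636, so f = (1/2)^(30/22) ≈ 0.388602.
Cmin,ss = (D/Vd)·f/(1−f), so D = Cmin,ss·Vd·(1−f)/f.
D = 11 × 49 × (1−f)/f ≈ 11 × 49 × 1.57333 ≈ 848.02 mg.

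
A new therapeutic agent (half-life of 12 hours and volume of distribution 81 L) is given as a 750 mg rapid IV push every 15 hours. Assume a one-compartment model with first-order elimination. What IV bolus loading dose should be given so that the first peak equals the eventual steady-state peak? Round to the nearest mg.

f = (1/2)^(15/12) ≈ 0.420448; accumulation ratio R = 1/(1−f) ≈ 1.72547.
Loading dose to hit Cmax,ss on first dose: D_load = D_maint·R ≈ 750 × 1.72547 ≈ 1294.10 mg.

1294 mg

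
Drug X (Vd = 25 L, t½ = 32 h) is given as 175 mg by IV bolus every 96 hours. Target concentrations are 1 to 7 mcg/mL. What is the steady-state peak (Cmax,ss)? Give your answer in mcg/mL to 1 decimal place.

8.0 mcg/mL

The dosing interval is 3 half-lives, so f = 2^(−3) = 0.125.
Accumulation ratio R = 1/(1 − f) = 1/0.875 = 8/7.
Single-dose peak C₀ = D/Vd = 175/25 = 7 mcg/mL.
Steady-state peak Cmax,ss = C₀·R = 7 × 8/7 ≈ 8.000 mcg/mL.
Peak 8.0 mcg/mL vs MTC 7 mcg/mL: exceeds toxic threshold.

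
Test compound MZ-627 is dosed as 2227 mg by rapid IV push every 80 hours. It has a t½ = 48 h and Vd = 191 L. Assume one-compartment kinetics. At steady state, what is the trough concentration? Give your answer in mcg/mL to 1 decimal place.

k = ln2/t½ = ln2/48 ≈ 0.014441 h⁻¹; fraction remaining f = e^(−kτ) = e^(−0.014441×80) ≈ 0.3150.
Single-dose peak C₀ = D/Vd = 2227/191 ≈ 11.660 mcg/mL.
Steady-state trough Cmin,ss = C₀·f/(1−f) ≈ 11.660 × 0.3150/0.6850 ≈ 5.362 mcg/mL.

5.4 mcg/mL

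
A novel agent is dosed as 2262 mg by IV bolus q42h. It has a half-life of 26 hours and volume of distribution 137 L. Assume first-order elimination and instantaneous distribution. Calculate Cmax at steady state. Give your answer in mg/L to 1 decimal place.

τ/t½ = 42/26 ≈ 1.6154, so fraction remaining f = (1/2)^(42/26) ≈ 0.3264.
At steady state, accumulation factor R = 1/(1 − e^(−kτ)) ≈ 1.4846.
Single-dose peak C₀ = D/Vd = 2262/137 ≈ 16.511 mg/L.
Steady-state peak Cmax,ss = C₀·R ≈ 16.511 × 1.4846 ≈ 24.512 mg/L.

24.5 mg/L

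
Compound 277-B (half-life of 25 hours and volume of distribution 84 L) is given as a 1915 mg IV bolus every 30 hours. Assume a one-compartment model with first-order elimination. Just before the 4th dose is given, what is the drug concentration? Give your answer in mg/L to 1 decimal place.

f = (1/2)^(τ/t½) = (1/2)^(30/25) ≈ 0.4353.
C₀ = D/Vd = 1915/84 ≈ 22.798 mg/L.
Before the 4th dose, 3 doses have been given. Superposition: Cmin = C₀·(f + f² + … + f^3).
≈ 22.798 × (0.4353 + 0.1895 + 0.0825) ≈ 22.798 × 0.7073 ≈ 16.125 mg/L.

16.1 mg/L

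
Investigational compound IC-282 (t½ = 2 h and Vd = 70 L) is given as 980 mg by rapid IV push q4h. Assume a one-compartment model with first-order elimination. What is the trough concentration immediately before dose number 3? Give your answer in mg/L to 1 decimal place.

f = (1/2)^(τ/t½) = (1/2)^(4/2) ≈ 0.2500.
C₀ = D/Vd = 980/70 ≈ 14.000 mg/L.
Before the 3rd dose, 2 doses have been given. Superposition: Cmin = C₀·(f + f²).
≈ 14.000 × (0.2500 + 0.0625) ≈ 14.000 × 0.3125 ≈ 4.375 mg/L.

4.4 mg/L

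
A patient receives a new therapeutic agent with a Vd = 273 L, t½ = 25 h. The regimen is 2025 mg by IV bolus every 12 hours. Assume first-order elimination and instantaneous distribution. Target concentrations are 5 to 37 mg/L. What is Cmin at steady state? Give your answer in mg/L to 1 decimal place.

18.8 mg/L

τ/t½ = 12/25 ≈ 0.48, so fraction remaining f = (1/2)^(12/25) ≈ 0.7170.
At steady state, accumulation factor R = 1/(1 − e^(−kτ)) ≈ 3.5336.
Single-dose peak C₀ = D/Vd = 2025/273 ≈ 7.418 mg/L.
Steady-state peak Cmax,ss = C₀·R ≈ 7.418 × 3.5336 ≈ 26.212 mg/L.
One interval later, Cmin,ss = Cmax,ss·e^(−kτ) ≈ 26.212 × 0.7170 ≈ 18.794 mg/L.
Trough 18.8 mg/L vs MEC 5 mg/L: adequate.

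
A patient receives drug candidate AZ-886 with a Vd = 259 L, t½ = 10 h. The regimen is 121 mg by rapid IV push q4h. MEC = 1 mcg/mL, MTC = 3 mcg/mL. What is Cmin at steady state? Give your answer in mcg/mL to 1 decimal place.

Over one 4-h interval, 4/10 ≈ 0.4 half-lives elapse, leaving f ≈ 0.7579 of each dose.
Single-dose peak C₀ = D/Vd = 121/259 ≈ 0.467 mcg/mL.
Steady-state trough Cmin,ss = C₀·f/(1−f) ≈ 0.467 × 0.7579/0.2421 ≈ 1.462 mcg/mL.
Trough 1.5 mcg/mL vs MEC 1 mcg/mL: adequate.

1.5 mcg/mL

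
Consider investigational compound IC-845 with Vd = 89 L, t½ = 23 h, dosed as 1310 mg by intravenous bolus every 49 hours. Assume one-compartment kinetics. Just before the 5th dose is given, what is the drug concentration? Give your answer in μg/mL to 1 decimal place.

f = (1/2)^(τ/t½) = (1/2)^(49/23) ≈ 0.2284.
C₀ = D/Vd = 1310/89 ≈ 14.719 μg/mL.
Before the 5th dose, 4 doses have been given. Superposition: Cmin = C₀·(f + f² + … + f^4).
≈ 14.719 × (0.2284 + 0.0522 + 0.0119 + 0.0027) ≈ 14.719 × 0.2952 ≈ 4.345 μg/mL.

4.3 μg/mL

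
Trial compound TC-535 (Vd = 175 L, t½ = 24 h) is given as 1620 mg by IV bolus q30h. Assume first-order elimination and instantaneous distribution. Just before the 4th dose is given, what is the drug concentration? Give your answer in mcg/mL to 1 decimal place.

6.2 mcg/mL

f = (1/2)^(τ/t½) = (1/2)^(30/24) ≈ 0.4204.
C₀ = D/Vd = 1620/175 ≈ 9.257 mcg/mL.
Before the 4th dose, 3 doses have been given. Superposition: Cmin = C₀·(f + f² + … + f^3).
≈ 9.257 × (0.4204 + 0.1767 + 0.0743) ≈ 9.257 × 0.6714 ≈ 6.215 mcg/mL.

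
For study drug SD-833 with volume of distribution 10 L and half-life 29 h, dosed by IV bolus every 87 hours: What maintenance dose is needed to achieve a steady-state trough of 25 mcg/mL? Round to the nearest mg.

τ/t½ = 87/29 ≈ 3, so f = (1/2)^(87/29) ≈ 0.125000.
Cmin,ss = (D/Vd)·f/(1−f), so D = Cmin,ss·Vd·(1−f)/f.
D = 25 × 10 × (1−f)/f ≈ 25 × 10 × 7.00000 ≈ 1750.00 mg.

1750 mg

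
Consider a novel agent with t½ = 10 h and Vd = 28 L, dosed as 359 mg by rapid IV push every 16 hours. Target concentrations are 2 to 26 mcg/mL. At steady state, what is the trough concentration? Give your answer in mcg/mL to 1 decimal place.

τ/t½ = 16/10 ≈ 1.6, so fraction remaining f = (1/2)^(16/10) ≈ 0.3299.
Each bolus raises the concentration by D/Vd = 359/28 ≈ 12.821 mcg/mL.
Steady-state trough Cmin,ss = C₀·f/(1−f) ≈ 12.821 × 0.3299/0.6701 ≈ 6.312 mcg/mL.
Trough 6.3 mcg/mL vs MEC 2 mcg/mL: adequate.

6.3 mcg/mL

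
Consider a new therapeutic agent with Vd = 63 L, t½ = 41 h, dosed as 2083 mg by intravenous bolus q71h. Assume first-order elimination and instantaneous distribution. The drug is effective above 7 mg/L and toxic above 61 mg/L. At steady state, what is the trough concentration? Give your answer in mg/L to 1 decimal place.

14.2 mg/L

τ/t½ = 71/41 ≈ 1.7317, so fraction remaining f = (1/2)^(71/41) ≈ 0.3011.
Accumulation ratio R = 1/(1 − f) ≈ 1/0.6989 ≈ 1.4308.
Each bolus raises the concentration by D/Vd = 2083/63 ≈ 33.063 mg/L.
Cmax,ss = C₀/(1 − f) ≈ 33.063/0.6989 ≈ 47.307 mg/L.
Steady-state trough Cmin,ss = Cmax,ss·f ≈ 47.307 × 0.3011 ≈ 14.244 mg/L.
Trough 14.2 mg/L vs MEC 7 mg/L: adequate.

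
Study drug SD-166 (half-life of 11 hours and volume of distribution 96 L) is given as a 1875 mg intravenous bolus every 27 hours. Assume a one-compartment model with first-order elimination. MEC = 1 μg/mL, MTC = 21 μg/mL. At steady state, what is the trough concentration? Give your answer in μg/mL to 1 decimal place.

k = ln2/t½ = ln2/11 ≈ 0.063013 h⁻¹; fraction remaining f = e^(−kτ) = e^(−0.063013×27) ≈ 0.1824.
At steady state, accumulation factor R = 1/(1 − e^(−kτ)) ≈ 1.2231.
Each bolus raises the concentration by D/Vd = 1875/96 ≈ 19.531 μg/mL.
Cmax,ss = C₀/(1 − f) ≈ 19.531/0.8176 ≈ 23.888 μg/mL.
One interval later, Cmin,ss = Cmax,ss·e^(−kτ) ≈ 23.888 × 0.1824 ≈ 4.357 μg/mL.
Trough 4.4 μg/mL vs MEC 1 μg/mL: adequate.

4.4 μg/mL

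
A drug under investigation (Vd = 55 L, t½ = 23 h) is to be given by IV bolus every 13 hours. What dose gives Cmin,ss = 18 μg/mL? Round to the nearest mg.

475 mg

τ/t½ = 13/23 ≈ 0.56522, so f = (1/2)^(13/23) ≈ 0.675854.
Cmin,ss = (D/Vd)·f/(1−f), so D = Cmin,ss·Vd·(1−f)/f.
D = 18 × 55 × (1−f)/f ≈ 18 × 55 × 0.47961 ≈ 474.81 mg.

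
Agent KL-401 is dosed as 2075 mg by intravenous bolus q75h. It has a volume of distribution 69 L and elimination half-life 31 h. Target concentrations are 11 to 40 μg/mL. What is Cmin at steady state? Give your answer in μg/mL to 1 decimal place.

6.9 μg/mL

Over one 75-h interval, 75/31 ≈ 2.4194 half-lives elapse, leaving f ≈ 0.1869 of each dose.
At steady state, accumulation factor R = 1/(1 − e^(−kτ)) ≈ 1.2299.
Each bolus raises the concentration by D/Vd = 2075/69 ≈ 30.072 μg/mL.
Cmax,ss = C₀/(1 − f) ≈ 30.072/0.8131 ≈ 36.984 μg/mL.
One interval later, Cmin,ss = Cmax,ss·e^(−kτ) ≈ 36.984 × 0.1869 ≈ 6.912 μg/mL.
Trough 6.9 μg/mL vs MEC 11 μg/mL: subtherapeutic.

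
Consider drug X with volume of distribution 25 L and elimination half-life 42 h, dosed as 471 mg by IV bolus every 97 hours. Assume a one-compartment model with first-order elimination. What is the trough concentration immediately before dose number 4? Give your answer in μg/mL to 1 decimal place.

4.7 μg/mL

f = (1/2)^(τ/t½) = (1/2)^(97/42) ≈ 0.2017.
C₀ = D/Vd = 471/25 ≈ 18.840 μg/mL.
Before the 4th dose, 3 doses have been given. Superposition: Cmin = C₀·(f + f² + … + f^3).
≈ 18.840 × (0.2017 + 0.0407 + 0.0082) ≈ 18.840 × 0.2506 ≈ 4.721 μg/mL.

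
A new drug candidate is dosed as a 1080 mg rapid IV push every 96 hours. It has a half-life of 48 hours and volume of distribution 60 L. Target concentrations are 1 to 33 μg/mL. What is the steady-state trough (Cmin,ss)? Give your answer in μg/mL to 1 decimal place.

τ = 96 h = 2 half-lives, so f = (1/2)^2 = 0.25.
At steady state, R = 1/(1 − 0.25) = 4/3.
Single-dose peak C₀ = D/Vd = 1080/60 = 18 μg/mL.
Steady-state peak Cmax,ss = C₀·R = 18 × 4/3 ≈ 24.000 μg/mL.
Steady-state trough Cmin,ss = Cmax,ss·f ≈ 24.000 × 0.25 ≈ 6.000 μg/mL.
Trough 6.0 μg/mL vs MEC 1 μg/mL: adequate.

6.0 μg/mL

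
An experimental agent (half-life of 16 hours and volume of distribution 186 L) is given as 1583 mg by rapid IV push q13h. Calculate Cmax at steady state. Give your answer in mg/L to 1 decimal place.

τ/t½ = 13/16 ≈ 0.8125, so fraction remaining f = (1/2)^(13/16) ≈ 0.5694.
At steady state, accumulation factor R = 1/(1 − e^(−kτ)) ≈ 2.3223.
Single-dose peak C₀ = D/Vd = 1583/186 ≈ 8.511 mg/L.
Cmax,ss = C₀/(1 − f) ≈ 8.511/0.4306 ≈ 19.765 mg/L.

19.8 mg/L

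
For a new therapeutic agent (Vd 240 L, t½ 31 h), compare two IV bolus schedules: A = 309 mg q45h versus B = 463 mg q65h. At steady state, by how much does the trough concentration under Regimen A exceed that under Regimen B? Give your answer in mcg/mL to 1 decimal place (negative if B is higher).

0.2 mcg/mL

Regimen A: f = (1/2)^(45/31) ≈ 0.3656; Cmin,ss = (309/240)·f/(1−f) ≈ 0.742 mcg/mL.
Regimen B: f = (1/2)^(65/31) ≈ 0.2338; Cmin,ss = (463/240)·f/(1−f) ≈ 0.589 mcg/mL.
Difference ≈ 0.742 − 0.589 ≈ 0.153 mcg/mL.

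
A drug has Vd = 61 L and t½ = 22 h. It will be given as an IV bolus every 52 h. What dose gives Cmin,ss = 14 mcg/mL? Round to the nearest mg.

3541 mg

τ/t½ = 52/22 ≈ 2.3636, so f = (1/2)^(52/22) ≈ 0.194301.
Cmin,ss = (D/Vd)·f/(1−f), so D = Cmin,ss·Vd·(1−f)/f.
D = 14 × 61 × (1−f)/f ≈ 14 × 61 × 4.14665 ≈ 3541.24 mg.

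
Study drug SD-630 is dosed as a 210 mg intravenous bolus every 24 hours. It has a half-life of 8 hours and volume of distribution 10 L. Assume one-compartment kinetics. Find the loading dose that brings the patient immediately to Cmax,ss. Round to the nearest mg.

f = (1/2)^(24/8) ≈ 0.125000; accumulation ratio R = 1/(1−f) ≈ 1.14286.
Loading dose to hit Cmax,ss on first dose: D_load = D_maint·R ≈ 210 × 1.14286 ≈ 240.00 mg.

240 mg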